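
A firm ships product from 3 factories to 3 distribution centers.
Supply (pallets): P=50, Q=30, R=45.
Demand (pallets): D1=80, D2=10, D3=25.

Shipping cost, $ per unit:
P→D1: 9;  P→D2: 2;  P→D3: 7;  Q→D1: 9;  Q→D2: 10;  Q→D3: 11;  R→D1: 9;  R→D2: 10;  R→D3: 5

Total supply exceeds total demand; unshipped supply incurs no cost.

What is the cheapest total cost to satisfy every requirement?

865

Optimal allocation:
  P→D1: 30 × $9 = $270
  P→D2: 10 × $2 = $20
  Q→D1: 30 × $9 = $270
  R→D1: 20 × $9 = $180
  R→D3: 25 × $5 = $125
Total = 270 + 20 + 270 + 180 + 125 = $865.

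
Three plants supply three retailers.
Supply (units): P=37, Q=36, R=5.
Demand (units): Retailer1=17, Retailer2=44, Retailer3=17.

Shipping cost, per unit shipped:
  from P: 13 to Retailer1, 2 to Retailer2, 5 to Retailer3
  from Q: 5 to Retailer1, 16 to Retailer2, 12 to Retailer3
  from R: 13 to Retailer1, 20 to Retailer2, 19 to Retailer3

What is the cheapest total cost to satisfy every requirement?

A cheapest plan:
  P–Retailer2: 37 × 2 = 74
  Q–Retailer1: 17 × 5 = 85
  Q–Retailer2: 2 × 16 = 32
  Q–Retailer3: 17 × 12 = 204
  R–Retailer2: 5 × 20 = 100
Total = 74 + 85 + 32 + 204 + 100 = 495.
(Supply check: P ships 37; Q ships 36; R ships 5.)

495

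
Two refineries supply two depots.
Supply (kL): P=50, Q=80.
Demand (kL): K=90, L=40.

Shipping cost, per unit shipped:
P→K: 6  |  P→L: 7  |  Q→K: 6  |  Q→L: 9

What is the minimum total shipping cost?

820

Optimal allocation:
  P->K: 10 × 6 = 60
  P->L: 40 × 7 = 280
  Q->K: 80 × 6 = 480
Total = 60 + 280 + 480 = 820.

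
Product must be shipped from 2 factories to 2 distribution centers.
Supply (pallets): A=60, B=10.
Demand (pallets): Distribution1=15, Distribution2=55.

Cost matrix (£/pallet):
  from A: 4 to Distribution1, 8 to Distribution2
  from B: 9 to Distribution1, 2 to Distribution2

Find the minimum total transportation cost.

An optimal shipping plan:
  A->Distribution1: 15 × £4 = £60
  A->Distribution2: 45 × £8 = £360
  B->Distribution2: 10 × £2 = £20
Total = 60 + 360 + 20 = £440.

440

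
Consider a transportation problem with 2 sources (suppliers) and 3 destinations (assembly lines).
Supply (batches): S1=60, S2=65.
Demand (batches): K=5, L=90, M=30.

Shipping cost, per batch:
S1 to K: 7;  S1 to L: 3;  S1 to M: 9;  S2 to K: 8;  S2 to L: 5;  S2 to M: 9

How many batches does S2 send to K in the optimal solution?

5

The minimum-cost plan:
  S1→L: 60 batches
  S2→K: 5 batches
  S2→L: 30 batches
  S2→M: 30 batches
Total cost = 640.
So S2→K carries 5 batches.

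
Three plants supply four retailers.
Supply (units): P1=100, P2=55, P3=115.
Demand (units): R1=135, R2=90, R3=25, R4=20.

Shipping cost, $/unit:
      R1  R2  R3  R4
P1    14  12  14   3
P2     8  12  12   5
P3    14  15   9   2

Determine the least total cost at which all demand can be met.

An optimal shipping plan:
  P1->R1: 10 × $14 = $140
  P1->R2: 90 × $12 = $1080
  P2->R1: 55 × $8 = $440
  P3->R1: 70 × $14 = $980
  P3->R3: 25 × $9 = $225
  P3->R4: 20 × $2 = $40
Total = 140 + 1080 + 440 + 980 + 225 + 40 = $2905.

2905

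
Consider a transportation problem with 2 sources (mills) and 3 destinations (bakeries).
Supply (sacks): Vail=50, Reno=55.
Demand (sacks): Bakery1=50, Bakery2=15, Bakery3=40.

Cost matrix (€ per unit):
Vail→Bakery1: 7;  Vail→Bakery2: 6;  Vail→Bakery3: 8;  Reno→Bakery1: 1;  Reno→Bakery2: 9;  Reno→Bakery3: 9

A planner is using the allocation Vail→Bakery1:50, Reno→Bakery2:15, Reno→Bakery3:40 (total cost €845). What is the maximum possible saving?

380

Current plan cost = 50·7 + 15·9 + 40·9 = €845.
Optimal plan:
  Vail→Bakery2: 15 sacks
  Vail→Bakery3: 35 sacks
  Reno→Bakery1: 50 sacks
  Reno→Bakery3: 5 sacks
Optimal cost = €465.
Saving = 845 − 465 = €380.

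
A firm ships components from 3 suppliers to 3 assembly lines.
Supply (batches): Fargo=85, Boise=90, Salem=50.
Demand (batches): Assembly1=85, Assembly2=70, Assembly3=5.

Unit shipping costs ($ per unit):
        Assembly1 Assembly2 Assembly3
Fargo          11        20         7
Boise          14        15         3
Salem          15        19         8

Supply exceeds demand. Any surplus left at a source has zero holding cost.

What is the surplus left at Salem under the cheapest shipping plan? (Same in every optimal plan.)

50

An optimal plan:
  Fargo to Assembly1: 85 batches
  Boise to Assembly2: 70 batches
  Boise to Assembly3: 5 batches
Total cost = $2000.
Salem ships 0 of its 50, leaving 50.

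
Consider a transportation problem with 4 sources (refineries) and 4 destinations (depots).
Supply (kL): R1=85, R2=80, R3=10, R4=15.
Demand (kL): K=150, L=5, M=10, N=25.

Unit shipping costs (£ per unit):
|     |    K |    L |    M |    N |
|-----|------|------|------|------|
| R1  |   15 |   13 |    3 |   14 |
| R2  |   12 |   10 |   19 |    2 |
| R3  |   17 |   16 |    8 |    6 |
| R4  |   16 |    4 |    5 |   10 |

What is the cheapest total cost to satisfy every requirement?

2205

An optimal shipping plan:
  R1 to K: 75 × £15 = £1125
  R1 to M: 10 × £3 = £30
  R2 to K: 65 × £12 = £780
  R2 to N: 15 × £2 = £30
  R3 to N: 10 × £6 = £60
  R4 to K: 10 × £16 = £160
  R4 to L: 5 × £4 = £20
Total = 1125 + 30 + 780 + 30 + 60 + 160 + 20 = £2205.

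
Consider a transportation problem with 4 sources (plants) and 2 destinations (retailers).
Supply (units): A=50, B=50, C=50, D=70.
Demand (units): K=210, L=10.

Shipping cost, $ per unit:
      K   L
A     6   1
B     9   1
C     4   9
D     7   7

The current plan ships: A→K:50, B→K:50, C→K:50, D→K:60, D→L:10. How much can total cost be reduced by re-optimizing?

80

Current plan cost = 50·6 + 50·9 + 50·4 + 60·7 + 10·7 = $1440.
Optimal plan:
  A->K: 50 units
  B->K: 40 units
  B->L: 10 units
  C->K: 50 units
  D->K: 70 units
Optimal cost = $1360.
Saving = 1440 − 1360 = $80.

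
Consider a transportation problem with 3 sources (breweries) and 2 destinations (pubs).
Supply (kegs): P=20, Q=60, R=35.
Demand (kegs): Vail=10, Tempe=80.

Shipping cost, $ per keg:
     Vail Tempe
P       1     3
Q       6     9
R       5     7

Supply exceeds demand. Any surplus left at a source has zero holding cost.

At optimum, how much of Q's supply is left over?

25

Minimum-cost shipments:
  P->Tempe: 20 × $3 = $60
  Q->Vail: 10 × $6 = $60
  Q->Tempe: 25 × $9 = $225
  R->Tempe: 35 × $7 = $245
Total cost = $590.
Q ships 35 of its 60, leaving 25.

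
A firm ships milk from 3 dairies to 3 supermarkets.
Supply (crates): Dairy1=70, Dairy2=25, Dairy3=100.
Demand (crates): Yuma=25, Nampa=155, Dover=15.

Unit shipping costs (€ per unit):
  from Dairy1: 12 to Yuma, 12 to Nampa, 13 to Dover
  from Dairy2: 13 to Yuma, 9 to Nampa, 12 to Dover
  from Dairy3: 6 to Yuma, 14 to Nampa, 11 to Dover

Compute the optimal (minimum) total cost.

An optimal shipping plan:
  Dairy1->Nampa: 70 × €12 = €840
  Dairy2->Nampa: 25 × €9 = €225
  Dairy3->Yuma: 25 × €6 = €150
  Dairy3->Nampa: 60 × €14 = €840
  Dairy3->Dover: 15 × €11 = €165
Total = 840 + 225 + 150 + 840 + 165 = €2220.

2220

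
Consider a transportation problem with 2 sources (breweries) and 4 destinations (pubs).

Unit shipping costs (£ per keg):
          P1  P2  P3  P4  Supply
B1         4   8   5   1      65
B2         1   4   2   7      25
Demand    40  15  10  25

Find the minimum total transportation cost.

265

An optimal shipping plan:
  B1->P1: 30 × £4 = £120
  B1->P3: 10 × £5 = £50
  B1->P4: 25 × £1 = £25
  B2->P1: 10 × £1 = £10
  B2->P2: 15 × £4 = £60
Total = 120 + 50 + 25 + 10 + 60 = £265.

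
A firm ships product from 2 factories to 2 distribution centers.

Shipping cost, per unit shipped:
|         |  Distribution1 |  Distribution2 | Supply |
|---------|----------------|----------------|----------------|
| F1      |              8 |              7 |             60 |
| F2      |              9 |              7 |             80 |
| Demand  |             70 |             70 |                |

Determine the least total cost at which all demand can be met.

1060

One minimum-cost allocation:
  F1–Distribution1: 60 pallets
  F2–Distribution1: 10 pallets
  F2–Distribution2: 70 pallets
Total cost = 1060.
(Supply check: F1 ships 60; F2 ships 80.)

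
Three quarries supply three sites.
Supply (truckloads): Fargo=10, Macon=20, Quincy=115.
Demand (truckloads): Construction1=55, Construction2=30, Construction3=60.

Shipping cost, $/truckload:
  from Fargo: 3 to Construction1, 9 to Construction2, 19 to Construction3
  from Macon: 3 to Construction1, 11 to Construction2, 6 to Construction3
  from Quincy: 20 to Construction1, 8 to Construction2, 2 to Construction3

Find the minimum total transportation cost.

950

A cheapest plan:
  Fargo–Construction1: 10 × $3 = $30
  Macon–Construction1: 20 × $3 = $60
  Quincy–Construction1: 25 × $20 = $500
  Quincy–Construction2: 30 × $8 = $240
  Quincy–Construction3: 60 × $2 = $120
Total = 30 + 60 + 500 + 240 + 120 = $950.
(Supply check: Fargo ships 10; Macon ships 20; Quincy ships 115.)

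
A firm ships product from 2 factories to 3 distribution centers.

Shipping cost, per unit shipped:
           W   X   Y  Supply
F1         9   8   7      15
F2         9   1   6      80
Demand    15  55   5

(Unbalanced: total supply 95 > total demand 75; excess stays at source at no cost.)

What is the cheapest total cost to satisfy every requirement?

One minimum-cost allocation:
  F2->W: 15 × 9 = 135
  F2->X: 55 × 1 = 55
  F2->Y: 5 × 6 = 30
Total = 135 + 55 + 30 = 220.

220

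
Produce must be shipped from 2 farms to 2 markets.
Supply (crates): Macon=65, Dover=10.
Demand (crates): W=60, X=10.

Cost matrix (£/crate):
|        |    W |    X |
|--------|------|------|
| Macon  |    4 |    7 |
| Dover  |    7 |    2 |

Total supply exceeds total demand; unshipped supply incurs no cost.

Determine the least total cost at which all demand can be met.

260

A cheapest plan:
  Macon->W: 60 × £4 = £240
  Dover->X: 10 × £2 = £20
Total = 240 + 20 = £260.
(Supply check: Macon ships 60; Dover ships 10.)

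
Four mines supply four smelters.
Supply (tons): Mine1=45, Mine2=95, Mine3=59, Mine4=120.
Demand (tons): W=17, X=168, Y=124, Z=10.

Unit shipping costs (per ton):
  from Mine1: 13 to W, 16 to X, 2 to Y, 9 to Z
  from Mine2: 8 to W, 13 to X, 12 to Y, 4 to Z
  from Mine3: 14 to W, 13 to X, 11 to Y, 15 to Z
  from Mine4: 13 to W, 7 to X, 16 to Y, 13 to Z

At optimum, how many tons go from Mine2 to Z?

10

The minimum-cost plan:
  Mine1->Y: 45 tons
  Mine2->W: 17 tons
  Mine2->X: 48 tons
  Mine2->Y: 20 tons
  Mine2->Z: 10 tons
  Mine3->Y: 59 tons
  Mine4->X: 120 tons
Total cost = 2619.
So Mine2→Z carries 10 tons.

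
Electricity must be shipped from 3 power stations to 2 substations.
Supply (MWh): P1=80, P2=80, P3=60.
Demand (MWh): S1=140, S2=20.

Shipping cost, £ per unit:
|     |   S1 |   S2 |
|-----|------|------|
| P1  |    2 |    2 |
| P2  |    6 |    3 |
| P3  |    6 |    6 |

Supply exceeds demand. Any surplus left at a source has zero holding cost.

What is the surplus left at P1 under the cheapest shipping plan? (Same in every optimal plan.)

An optimal plan:
  P1→S1: 80 MWh
  P2→S2: 20 MWh
  P3→S1: 60 MWh
Total cost = £580.
P1 ships 80 of its 80, leaving 0.

0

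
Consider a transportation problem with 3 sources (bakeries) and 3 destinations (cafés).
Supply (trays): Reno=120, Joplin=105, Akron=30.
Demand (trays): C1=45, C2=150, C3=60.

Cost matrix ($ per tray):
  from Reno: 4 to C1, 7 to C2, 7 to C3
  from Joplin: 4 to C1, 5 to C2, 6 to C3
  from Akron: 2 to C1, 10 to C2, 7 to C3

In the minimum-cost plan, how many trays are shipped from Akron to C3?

0

Optimal shipments:
  Reno–C1: 15 × $4 = $60
  Reno–C2: 45 × $7 = $315
  Reno–C3: 60 × $7 = $420
  Joplin–C2: 105 × $5 = $525
  Akron–C1: 30 × $2 = $60
Total cost = $1380.
The route Akron→C3 is not used.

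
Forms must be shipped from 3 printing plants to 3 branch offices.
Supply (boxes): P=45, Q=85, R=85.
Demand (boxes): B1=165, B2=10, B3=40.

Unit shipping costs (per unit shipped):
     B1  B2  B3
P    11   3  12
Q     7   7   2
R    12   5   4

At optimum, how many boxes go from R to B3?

40

Solving gives:
  P to B1: 35 × 11 = 385
  P to B2: 10 × 3 = 30
  Q to B1: 85 × 7 = 595
  R to B1: 45 × 12 = 540
  R to B3: 40 × 4 = 160
Total cost = 1710.
So R→B3 carries 40 boxes.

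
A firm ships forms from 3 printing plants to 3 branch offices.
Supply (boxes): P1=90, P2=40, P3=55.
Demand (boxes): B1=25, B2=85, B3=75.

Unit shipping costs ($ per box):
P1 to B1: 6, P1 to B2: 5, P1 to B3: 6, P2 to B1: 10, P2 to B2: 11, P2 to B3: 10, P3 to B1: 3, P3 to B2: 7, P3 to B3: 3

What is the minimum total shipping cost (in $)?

One minimum-cost allocation:
  P1→B2: 85 × $5 = $425
  P1→B3: 5 × $6 = $30
  P2→B1: 25 × $10 = $250
  P2→B3: 15 × $10 = $150
  P3→B3: 55 × $3 = $165
Total = 425 + 30 + 250 + 150 + 165 = $1020.

1020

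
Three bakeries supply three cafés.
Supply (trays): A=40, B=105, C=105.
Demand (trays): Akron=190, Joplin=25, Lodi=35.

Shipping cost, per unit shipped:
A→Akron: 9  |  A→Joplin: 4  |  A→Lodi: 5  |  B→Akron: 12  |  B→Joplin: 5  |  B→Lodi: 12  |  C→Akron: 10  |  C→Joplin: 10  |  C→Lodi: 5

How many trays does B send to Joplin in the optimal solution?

Solving gives:
  A->Akron: 40 × 9 = 360
  B->Akron: 80 × 12 = 960
  B->Joplin: 25 × 5 = 125
  C->Akron: 70 × 10 = 700
  C->Lodi: 35 × 5 = 175
Total cost = 2320.
So B→Joplin carries 25 trays.

25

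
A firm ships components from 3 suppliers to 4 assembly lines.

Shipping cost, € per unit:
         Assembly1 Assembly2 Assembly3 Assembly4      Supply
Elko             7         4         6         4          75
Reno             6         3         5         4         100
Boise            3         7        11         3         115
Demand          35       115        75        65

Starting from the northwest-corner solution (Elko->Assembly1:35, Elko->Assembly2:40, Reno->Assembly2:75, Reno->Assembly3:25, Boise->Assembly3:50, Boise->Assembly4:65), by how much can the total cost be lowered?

345

Current plan cost = 35·7 + 40·4 + 75·3 + 25·5 + 50·11 + 65·3 = €1500.
Optimal plan:
  Elko to Assembly2: 75 batches
  Reno to Assembly2: 25 batches
  Reno to Assembly3: 75 batches
  Boise to Assembly1: 35 batches
  Boise to Assembly2: 15 batches
  Boise to Assembly4: 65 batches
Optimal cost = €1155.
Saving = 1500 − 1155 = €345.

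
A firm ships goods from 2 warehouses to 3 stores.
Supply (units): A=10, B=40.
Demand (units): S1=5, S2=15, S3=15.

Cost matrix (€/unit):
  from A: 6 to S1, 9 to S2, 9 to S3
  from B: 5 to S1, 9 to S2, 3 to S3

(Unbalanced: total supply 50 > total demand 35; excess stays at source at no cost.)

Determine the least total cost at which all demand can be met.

A cheapest plan:
  A–S2: 10 × €9 = €90
  B–S1: 5 × €5 = €25
  B–S2: 5 × €9 = €45
  B–S3: 15 × €3 = €45
Total = 90 + 25 + 45 + 45 = €205.
(Supply check: A ships 10; B ships 25.)

205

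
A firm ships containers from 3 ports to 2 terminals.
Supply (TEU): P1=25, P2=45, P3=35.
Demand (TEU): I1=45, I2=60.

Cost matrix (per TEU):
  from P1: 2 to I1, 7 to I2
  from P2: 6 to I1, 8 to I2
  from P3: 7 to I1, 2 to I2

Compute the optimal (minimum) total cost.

440

One minimum-cost allocation:
  P1→I1: 25 TEU
  P2→I1: 20 TEU
  P2→I2: 25 TEU
  P3→I2: 35 TEU
Total cost = 440.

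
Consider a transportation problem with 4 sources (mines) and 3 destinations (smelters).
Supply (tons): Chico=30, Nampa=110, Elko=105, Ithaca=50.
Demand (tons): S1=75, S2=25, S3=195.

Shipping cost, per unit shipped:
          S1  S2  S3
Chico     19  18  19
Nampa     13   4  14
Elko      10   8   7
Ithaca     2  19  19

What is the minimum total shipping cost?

2670

Optimal allocation:
  Chico→S3: 30 tons
  Nampa→S1: 25 tons
  Nampa→S2: 25 tons
  Nampa→S3: 60 tons
  Elko→S3: 105 tons
  Ithaca→S1: 50 tons
Total cost = 2670.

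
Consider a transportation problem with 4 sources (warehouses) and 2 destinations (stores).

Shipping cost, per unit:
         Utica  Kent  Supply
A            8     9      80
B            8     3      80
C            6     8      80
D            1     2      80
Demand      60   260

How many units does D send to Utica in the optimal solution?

The minimum-cost plan:
  A→Kent: 80 × 9 = 720
  B→Kent: 80 × 3 = 240
  C→Utica: 60 × 6 = 360
  C→Kent: 20 × 8 = 160
  D→Kent: 80 × 2 = 160
Total cost = 1640.
The route D→Utica is not used.

0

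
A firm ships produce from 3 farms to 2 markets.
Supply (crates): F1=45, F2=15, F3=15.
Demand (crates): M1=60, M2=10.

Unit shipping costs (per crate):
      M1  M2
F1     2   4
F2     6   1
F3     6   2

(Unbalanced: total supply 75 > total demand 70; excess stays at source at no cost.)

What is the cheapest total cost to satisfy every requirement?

190

An optimal shipping plan:
  F1–M1: 45 × 2 = 90
  F2–M2: 10 × 1 = 10
  F3–M1: 15 × 6 = 90
Total = 90 + 10 + 90 = 190.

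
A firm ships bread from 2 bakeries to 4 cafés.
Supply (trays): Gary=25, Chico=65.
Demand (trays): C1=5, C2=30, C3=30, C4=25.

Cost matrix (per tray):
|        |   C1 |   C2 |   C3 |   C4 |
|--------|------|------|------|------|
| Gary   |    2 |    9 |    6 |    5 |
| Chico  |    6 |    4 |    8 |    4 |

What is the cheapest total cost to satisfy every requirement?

430

An optimal shipping plan:
  Gary–C1: 5 trays
  Gary–C3: 20 trays
  Chico–C2: 30 trays
  Chico–C3: 10 trays
  Chico–C4: 25 trays
Total cost = 430.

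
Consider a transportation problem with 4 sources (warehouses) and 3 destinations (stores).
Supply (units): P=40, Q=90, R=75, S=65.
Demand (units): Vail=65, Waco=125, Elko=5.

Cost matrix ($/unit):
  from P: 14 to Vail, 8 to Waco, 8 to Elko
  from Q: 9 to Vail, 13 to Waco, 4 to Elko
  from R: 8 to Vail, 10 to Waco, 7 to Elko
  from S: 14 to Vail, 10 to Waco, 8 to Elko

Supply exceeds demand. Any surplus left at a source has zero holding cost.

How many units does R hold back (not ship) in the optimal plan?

0

An optimal plan:
  P→Waco: 40 × $8 = $320
  Q→Vail: 10 × $9 = $90
  Q→Elko: 5 × $4 = $20
  R→Vail: 55 × $8 = $440
  R→Waco: 20 × $10 = $200
  S→Waco: 65 × $10 = $650
Total cost = $1720.
R ships 75 of its 75, leaving 0.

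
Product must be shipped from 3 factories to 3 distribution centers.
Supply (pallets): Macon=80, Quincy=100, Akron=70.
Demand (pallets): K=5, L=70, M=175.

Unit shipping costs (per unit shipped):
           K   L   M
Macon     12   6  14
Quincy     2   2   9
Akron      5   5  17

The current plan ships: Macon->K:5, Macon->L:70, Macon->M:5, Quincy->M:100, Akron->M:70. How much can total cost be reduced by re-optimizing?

310

Current plan cost = 5·12 + 70·6 + 5·14 + 100·9 + 70·17 = 2640.
Optimal plan:
  Macon–L: 5 × 6 = 30
  Macon–M: 75 × 14 = 1050
  Quincy–M: 100 × 9 = 900
  Akron–K: 5 × 5 = 25
  Akron–L: 65 × 5 = 325
Optimal cost = 2330.
Saving = 2640 − 2330 = 310.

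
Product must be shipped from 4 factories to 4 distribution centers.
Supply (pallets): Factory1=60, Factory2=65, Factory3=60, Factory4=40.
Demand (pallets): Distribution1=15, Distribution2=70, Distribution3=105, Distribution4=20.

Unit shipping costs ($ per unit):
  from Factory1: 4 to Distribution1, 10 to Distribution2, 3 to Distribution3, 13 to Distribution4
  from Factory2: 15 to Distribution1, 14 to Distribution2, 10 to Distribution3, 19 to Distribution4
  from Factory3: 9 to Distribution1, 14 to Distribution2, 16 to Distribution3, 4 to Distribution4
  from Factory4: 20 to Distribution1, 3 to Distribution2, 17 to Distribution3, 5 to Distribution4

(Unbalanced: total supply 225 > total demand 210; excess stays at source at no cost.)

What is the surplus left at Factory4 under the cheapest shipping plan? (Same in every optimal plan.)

An optimal plan:
  Factory1–Distribution3: 60 pallets
  Factory2–Distribution2: 20 pallets
  Factory2–Distribution3: 45 pallets
  Factory3–Distribution1: 15 pallets
  Factory3–Distribution2: 10 pallets
  Factory3–Distribution4: 20 pallets
  Factory4–Distribution2: 40 pallets
Total cost = $1385.
Factory4 ships 40 of its 40, leaving 0.

0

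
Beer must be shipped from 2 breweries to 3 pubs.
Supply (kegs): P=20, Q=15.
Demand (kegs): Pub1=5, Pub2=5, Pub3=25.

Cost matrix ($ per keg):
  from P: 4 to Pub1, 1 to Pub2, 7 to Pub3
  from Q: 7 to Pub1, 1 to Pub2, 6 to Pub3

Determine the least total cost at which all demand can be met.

185

A cheapest plan:
  P->Pub1: 5 × $4 = $20
  P->Pub2: 5 × $1 = $5
  P->Pub3: 10 × $7 = $70
  Q->Pub3: 15 × $6 = $90
Total = 20 + 5 + 70 + 90 = $185.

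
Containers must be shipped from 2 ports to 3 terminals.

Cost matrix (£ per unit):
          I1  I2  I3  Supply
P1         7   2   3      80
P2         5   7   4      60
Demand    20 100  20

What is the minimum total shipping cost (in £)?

480

An optimal shipping plan:
  P1–I2: 80 × £2 = £160
  P2–I1: 20 × £5 = £100
  P2–I2: 20 × £7 = £140
  P2–I3: 20 × £4 = £80
Total = 160 + 100 + 140 + 80 = £480.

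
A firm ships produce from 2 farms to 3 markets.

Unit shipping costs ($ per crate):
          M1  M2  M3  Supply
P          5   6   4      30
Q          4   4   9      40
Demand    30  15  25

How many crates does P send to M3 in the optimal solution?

Solving gives:
  P->M1: 5 × $5 = $25
  P->M3: 25 × $4 = $100
  Q->M1: 25 × $4 = $100
  Q->M2: 15 × $4 = $60
Total cost = $285.
So P→M3 carries 25 crates.

25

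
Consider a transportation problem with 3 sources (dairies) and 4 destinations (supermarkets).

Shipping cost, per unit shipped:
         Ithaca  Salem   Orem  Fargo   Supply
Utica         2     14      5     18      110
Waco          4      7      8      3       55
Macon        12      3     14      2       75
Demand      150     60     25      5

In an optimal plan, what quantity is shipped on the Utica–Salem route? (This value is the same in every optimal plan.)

The minimum-cost plan:
  Utica→Ithaca: 95 × 2 = 190
  Utica→Orem: 15 × 5 = 75
  Waco→Ithaca: 55 × 4 = 220
  Macon→Salem: 60 × 3 = 180
  Macon→Orem: 10 × 14 = 140
  Macon→Fargo: 5 × 2 = 10
Total cost = 815.
The route Utica→Salem is not used.

0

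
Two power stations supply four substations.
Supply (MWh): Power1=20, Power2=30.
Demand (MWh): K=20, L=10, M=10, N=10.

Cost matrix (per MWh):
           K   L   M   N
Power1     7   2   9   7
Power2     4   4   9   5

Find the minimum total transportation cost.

240

One minimum-cost allocation:
  Power1→L: 10 × 2 = 20
  Power1→M: 10 × 9 = 90
  Power2→K: 20 × 4 = 80
  Power2→N: 10 × 5 = 50
Total = 20 + 90 + 80 + 50 = 240.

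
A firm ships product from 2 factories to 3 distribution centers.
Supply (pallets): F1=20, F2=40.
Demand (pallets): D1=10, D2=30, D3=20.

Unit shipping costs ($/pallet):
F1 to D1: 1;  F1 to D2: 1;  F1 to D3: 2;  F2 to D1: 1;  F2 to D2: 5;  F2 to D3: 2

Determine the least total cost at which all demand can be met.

120

A cheapest plan:
  F1->D2: 20 × $1 = $20
  F2->D1: 10 × $1 = $10
  F2->D2: 10 × $5 = $50
  F2->D3: 20 × $2 = $40
Total = 20 + 10 + 50 + 40 = $120.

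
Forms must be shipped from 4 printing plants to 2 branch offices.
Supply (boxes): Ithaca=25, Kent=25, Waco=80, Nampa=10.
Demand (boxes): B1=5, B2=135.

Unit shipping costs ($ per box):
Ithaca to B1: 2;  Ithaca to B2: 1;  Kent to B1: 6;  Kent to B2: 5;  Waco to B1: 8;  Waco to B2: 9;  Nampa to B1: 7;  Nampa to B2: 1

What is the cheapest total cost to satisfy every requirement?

875

An optimal shipping plan:
  Ithaca->B2: 25 boxes
  Kent->B2: 25 boxes
  Waco->B1: 5 boxes
  Waco->B2: 75 boxes
  Nampa->B2: 10 boxes
Total cost = $875.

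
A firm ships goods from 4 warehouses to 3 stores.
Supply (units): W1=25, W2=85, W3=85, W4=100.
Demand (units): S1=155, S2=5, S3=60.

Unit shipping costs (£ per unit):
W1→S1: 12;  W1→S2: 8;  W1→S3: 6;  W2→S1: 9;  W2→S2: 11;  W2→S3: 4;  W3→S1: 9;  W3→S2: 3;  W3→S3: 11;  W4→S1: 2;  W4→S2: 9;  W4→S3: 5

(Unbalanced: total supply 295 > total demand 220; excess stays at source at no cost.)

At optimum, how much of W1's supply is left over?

25

An optimal plan:
  W2–S3: 60 × £4 = £240
  W3–S1: 55 × £9 = £495
  W3–S2: 5 × £3 = £15
  W4–S1: 100 × £2 = £200
Total cost = £950.
W1 ships 0 of its 25, leaving 25.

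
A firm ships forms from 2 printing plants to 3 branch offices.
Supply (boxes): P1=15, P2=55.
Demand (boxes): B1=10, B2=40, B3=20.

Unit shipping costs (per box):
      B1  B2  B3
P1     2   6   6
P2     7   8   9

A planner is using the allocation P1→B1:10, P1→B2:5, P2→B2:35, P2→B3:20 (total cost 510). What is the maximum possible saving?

5

Current plan cost = 10·2 + 5·6 + 35·8 + 20·9 = 510.
Optimal plan:
  P1 to B1: 10 boxes
  P1 to B3: 5 boxes
  P2 to B2: 40 boxes
  P2 to B3: 15 boxes
Optimal cost = 505.
Saving = 510 − 505 = 5.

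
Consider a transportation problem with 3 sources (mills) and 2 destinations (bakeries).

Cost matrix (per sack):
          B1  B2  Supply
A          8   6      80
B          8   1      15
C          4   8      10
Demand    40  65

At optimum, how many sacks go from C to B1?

Optimal shipments:
  A->B1: 30 × 8 = 240
  A->B2: 50 × 6 = 300
  B->B2: 15 × 1 = 15
  C->B1: 10 × 4 = 40
Total cost = 595.
So C→B1 carries 10 sacks.

10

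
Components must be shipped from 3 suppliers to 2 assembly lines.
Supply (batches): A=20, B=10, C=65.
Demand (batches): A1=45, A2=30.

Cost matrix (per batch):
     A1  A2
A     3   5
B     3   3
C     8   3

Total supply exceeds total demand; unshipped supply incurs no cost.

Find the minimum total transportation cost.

300

A cheapest plan:
  A to A1: 20 × 3 = 60
  B to A1: 10 × 3 = 30
  C to A1: 15 × 8 = 120
  C to A2: 30 × 3 = 90
Total = 60 + 30 + 120 + 90 = 300.
(Supply check: A ships 20; B ships 10; C ships 45.)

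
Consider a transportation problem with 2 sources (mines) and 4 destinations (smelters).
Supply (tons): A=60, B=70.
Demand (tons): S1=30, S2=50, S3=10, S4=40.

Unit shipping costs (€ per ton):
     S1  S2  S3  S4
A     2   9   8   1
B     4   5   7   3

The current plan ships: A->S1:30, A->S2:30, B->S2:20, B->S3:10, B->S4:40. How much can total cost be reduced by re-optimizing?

180

Current plan cost = 30·2 + 30·9 + 20·5 + 10·7 + 40·3 = €620.
Optimal plan:
  A to S1: 30 × €2 = €60
  A to S4: 30 × €1 = €30
  B to S2: 50 × €5 = €250
  B to S3: 10 × €7 = €70
  B to S4: 10 × €3 = €30
Optimal cost = €440.
Saving = 620 − 440 = €180.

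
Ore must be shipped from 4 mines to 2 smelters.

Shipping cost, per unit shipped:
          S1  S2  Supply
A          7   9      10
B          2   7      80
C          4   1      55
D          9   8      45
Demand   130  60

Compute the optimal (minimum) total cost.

685

Optimal allocation:
  A->S1: 10 × 7 = 70
  B->S1: 80 × 2 = 160
  C->S2: 55 × 1 = 55
  D->S1: 40 × 9 = 360
  D->S2: 5 × 8 = 40
Total = 70 + 160 + 55 + 360 + 40 = 685.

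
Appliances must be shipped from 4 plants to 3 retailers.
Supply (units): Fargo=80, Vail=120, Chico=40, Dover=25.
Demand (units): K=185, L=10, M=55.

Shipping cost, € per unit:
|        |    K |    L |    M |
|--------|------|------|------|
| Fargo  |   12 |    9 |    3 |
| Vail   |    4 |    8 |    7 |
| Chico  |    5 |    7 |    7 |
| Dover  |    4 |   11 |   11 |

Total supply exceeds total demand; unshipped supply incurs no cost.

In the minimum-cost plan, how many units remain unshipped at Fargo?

15

Minimum-cost shipments:
  Fargo->L: 10 × €9 = €90
  Fargo->M: 55 × €3 = €165
  Vail->K: 120 × €4 = €480
  Chico->K: 40 × €5 = €200
  Dover->K: 25 × €4 = €100
Total cost = €1035.
Fargo ships 65 of its 80, leaving 15.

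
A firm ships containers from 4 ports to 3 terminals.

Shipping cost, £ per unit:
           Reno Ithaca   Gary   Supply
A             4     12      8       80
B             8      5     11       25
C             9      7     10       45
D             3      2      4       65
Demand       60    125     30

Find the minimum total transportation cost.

A cheapest plan:
  A->Reno: 60 TEU
  A->Gary: 20 TEU
  B->Ithaca: 25 TEU
  C->Ithaca: 45 TEU
  D->Ithaca: 55 TEU
  D->Gary: 10 TEU
Total cost = £990.

990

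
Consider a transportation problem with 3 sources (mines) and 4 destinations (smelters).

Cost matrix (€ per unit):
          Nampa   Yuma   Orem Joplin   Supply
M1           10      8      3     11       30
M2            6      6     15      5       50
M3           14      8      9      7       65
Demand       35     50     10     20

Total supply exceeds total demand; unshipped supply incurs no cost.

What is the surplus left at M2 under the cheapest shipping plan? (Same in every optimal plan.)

0

An optimal plan:
  M1->Yuma: 20 × €8 = €160
  M1->Orem: 10 × €3 = €30
  M2->Nampa: 35 × €6 = €210
  M2->Yuma: 15 × €6 = €90
  M3->Yuma: 15 × €8 = €120
  M3->Joplin: 20 × €7 = €140
Total cost = €750.
M2 ships 50 of its 50, leaving 0.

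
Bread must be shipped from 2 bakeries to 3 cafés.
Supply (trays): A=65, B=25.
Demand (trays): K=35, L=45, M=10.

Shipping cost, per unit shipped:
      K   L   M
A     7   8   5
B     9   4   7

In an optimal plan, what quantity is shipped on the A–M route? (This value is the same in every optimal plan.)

The minimum-cost plan:
  A->K: 35 × 7 = 245
  A->L: 20 × 8 = 160
  A->M: 10 × 5 = 50
  B->L: 25 × 4 = 100
Total cost = 555.
So A→M carries 10 trays.

10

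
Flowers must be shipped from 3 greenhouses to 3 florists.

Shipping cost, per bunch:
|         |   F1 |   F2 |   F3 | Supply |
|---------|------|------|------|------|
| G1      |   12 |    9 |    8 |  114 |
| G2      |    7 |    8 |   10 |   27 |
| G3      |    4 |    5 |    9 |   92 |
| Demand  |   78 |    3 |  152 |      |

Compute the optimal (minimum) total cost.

1608

One minimum-cost allocation:
  G1 to F3: 114 × 8 = 912
  G2 to F3: 27 × 10 = 270
  G3 to F1: 78 × 4 = 312
  G3 to F2: 3 × 5 = 15
  G3 to F3: 11 × 9 = 99
Total = 912 + 270 + 312 + 15 + 99 = 1608.
(Supply check: G1 ships 114; G2 ships 27; G3 ships 92.)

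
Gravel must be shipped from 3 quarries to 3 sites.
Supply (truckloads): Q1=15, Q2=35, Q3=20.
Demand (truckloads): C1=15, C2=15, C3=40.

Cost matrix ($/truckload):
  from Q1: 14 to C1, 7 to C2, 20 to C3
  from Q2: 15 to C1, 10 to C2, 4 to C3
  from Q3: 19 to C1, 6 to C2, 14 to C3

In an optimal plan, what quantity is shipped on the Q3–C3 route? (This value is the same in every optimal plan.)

5

The minimum-cost plan:
  Q1→C1: 15 × $14 = $210
  Q2→C3: 35 × $4 = $140
  Q3→C2: 15 × $6 = $90
  Q3→C3: 5 × $14 = $70
Total cost = $510.
So Q3→C3 carries 5 truckloads.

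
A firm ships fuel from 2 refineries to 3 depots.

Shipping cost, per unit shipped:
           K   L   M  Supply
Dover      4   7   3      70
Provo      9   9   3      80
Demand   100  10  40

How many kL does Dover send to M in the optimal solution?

0

Solving gives:
  Dover–K: 70 × 4 = 280
  Provo–K: 30 × 9 = 270
  Provo–L: 10 × 9 = 90
  Provo–M: 40 × 3 = 120
Total cost = 760.
The route Dover→M is not used.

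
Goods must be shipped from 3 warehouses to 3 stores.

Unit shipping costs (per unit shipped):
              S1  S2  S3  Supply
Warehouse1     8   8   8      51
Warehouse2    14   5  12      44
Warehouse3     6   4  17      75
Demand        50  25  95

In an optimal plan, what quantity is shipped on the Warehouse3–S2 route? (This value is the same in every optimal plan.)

The minimum-cost plan:
  Warehouse1→S3: 51 × 8 = 408
  Warehouse2→S3: 44 × 12 = 528
  Warehouse3→S1: 50 × 6 = 300
  Warehouse3→S2: 25 × 4 = 100
Total cost = 1336.
So Warehouse3→S2 carries 25 units.

25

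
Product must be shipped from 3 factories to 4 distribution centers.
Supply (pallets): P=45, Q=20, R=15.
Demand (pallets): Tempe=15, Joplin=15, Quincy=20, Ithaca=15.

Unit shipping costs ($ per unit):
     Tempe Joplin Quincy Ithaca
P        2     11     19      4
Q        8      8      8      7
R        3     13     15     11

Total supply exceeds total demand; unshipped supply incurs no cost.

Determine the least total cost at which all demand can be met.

415

Optimal allocation:
  P→Tempe: 15 × $2 = $30
  P→Joplin: 15 × $11 = $165
  P→Ithaca: 15 × $4 = $60
  Q→Quincy: 20 × $8 = $160
Total = 30 + 165 + 60 + 160 = $415.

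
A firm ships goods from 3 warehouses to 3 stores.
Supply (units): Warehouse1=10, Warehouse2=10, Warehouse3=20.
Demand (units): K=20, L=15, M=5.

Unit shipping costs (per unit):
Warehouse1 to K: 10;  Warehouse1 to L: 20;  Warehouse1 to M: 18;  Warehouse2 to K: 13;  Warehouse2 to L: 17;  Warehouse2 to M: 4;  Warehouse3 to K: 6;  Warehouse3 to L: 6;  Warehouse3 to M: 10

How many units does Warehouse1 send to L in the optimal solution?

0

The minimum-cost plan:
  Warehouse1 to K: 10 units
  Warehouse2 to K: 5 units
  Warehouse2 to M: 5 units
  Warehouse3 to K: 5 units
  Warehouse3 to L: 15 units
Total cost = 305.
The route Warehouse1→L is not used.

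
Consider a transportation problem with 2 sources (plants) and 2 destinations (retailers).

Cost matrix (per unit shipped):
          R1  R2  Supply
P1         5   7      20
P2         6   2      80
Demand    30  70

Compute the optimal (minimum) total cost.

An optimal shipping plan:
  P1->R1: 20 × 5 = 100
  P2->R1: 10 × 6 = 60
  P2->R2: 70 × 2 = 140
Total = 100 + 60 + 140 = 300.
(Supply check: P1 ships 20; P2 ships 80.)

300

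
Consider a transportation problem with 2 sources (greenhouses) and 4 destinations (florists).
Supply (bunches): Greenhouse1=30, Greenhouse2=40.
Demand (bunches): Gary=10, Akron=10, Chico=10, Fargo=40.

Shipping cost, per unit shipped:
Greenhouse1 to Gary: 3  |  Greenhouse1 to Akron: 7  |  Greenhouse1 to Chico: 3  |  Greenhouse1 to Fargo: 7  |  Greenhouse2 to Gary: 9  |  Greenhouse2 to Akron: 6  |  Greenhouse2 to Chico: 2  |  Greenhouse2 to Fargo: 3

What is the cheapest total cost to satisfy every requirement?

250

An optimal shipping plan:
  Greenhouse1→Gary: 10 × 3 = 30
  Greenhouse1→Akron: 10 × 7 = 70
  Greenhouse1→Chico: 10 × 3 = 30
  Greenhouse2→Fargo: 40 × 3 = 120
Total = 30 + 70 + 30 + 120 = 250.
(Supply check: Greenhouse1 ships 30; Greenhouse2 ships 40.)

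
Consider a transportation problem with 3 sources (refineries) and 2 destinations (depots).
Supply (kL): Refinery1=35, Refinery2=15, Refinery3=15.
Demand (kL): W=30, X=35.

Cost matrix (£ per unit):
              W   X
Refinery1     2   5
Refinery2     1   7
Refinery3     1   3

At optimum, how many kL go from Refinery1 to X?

20

Optimal shipments:
  Refinery1 to W: 15 kL
  Refinery1 to X: 20 kL
  Refinery2 to W: 15 kL
  Refinery3 to X: 15 kL
Total cost = £190.
So Refinery1→X carries 20 kL.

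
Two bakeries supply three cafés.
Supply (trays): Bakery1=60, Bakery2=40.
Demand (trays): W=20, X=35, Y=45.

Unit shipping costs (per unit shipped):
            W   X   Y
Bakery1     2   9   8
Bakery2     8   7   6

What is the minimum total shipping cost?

635

Optimal allocation:
  Bakery1->W: 20 × 2 = 40
  Bakery1->X: 35 × 9 = 315
  Bakery1->Y: 5 × 8 = 40
  Bakery2->Y: 40 × 6 = 240
Total = 40 + 315 + 40 + 240 = 635.
(Supply check: Bakery1 ships 60; Bakery2 ships 40.)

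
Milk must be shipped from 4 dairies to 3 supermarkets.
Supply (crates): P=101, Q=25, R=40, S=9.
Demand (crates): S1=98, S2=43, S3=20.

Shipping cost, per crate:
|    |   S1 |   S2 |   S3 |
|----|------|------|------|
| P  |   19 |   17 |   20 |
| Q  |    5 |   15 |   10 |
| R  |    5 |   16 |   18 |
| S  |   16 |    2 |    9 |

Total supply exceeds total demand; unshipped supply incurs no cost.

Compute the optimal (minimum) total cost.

1948

An optimal shipping plan:
  P→S1: 33 × 19 = 627
  P→S2: 34 × 17 = 578
  P→S3: 20 × 20 = 400
  Q→S1: 25 × 5 = 125
  R→S1: 40 × 5 = 200
  S→S2: 9 × 2 = 18
Total = 627 + 578 + 400 + 125 + 200 + 18 = 1948.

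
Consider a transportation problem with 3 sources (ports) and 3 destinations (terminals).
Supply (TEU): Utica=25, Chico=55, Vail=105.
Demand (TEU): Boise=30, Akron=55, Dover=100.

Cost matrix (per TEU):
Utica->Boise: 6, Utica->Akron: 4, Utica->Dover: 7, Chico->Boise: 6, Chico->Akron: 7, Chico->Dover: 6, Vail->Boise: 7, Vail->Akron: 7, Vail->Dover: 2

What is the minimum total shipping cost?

One minimum-cost allocation:
  Utica->Akron: 25 × 4 = 100
  Chico->Boise: 30 × 6 = 180
  Chico->Akron: 25 × 7 = 175
  Vail->Akron: 5 × 7 = 35
  Vail->Dover: 100 × 2 = 200
Total = 100 + 180 + 175 + 35 + 200 = 690.

690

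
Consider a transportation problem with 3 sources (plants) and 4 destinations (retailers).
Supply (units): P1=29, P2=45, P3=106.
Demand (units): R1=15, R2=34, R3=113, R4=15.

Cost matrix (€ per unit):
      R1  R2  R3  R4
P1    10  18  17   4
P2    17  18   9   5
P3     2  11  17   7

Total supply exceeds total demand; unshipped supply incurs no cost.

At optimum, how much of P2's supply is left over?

An optimal plan:
  P1–R3: 14 × €17 = €238
  P1–R4: 15 × €4 = €60
  P2–R3: 45 × €9 = €405
  P3–R1: 15 × €2 = €30
  P3–R2: 34 × €11 = €374
  P3–R3: 54 × €17 = €918
Total cost = €2025.
P2 ships 45 of its 45, leaving 0.

0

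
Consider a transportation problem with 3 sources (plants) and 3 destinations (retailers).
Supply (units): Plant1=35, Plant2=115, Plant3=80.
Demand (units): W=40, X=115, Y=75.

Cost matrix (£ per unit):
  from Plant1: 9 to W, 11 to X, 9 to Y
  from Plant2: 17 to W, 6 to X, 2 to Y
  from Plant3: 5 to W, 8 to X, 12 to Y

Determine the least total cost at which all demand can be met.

One minimum-cost allocation:
  Plant1→X: 35 × £11 = £385
  Plant2→X: 40 × £6 = £240
  Plant2→Y: 75 × £2 = £150
  Plant3→W: 40 × £5 = £200
  Plant3→X: 40 × £8 = £320
Total = 385 + 240 + 150 + 200 + 320 = £1295.

1295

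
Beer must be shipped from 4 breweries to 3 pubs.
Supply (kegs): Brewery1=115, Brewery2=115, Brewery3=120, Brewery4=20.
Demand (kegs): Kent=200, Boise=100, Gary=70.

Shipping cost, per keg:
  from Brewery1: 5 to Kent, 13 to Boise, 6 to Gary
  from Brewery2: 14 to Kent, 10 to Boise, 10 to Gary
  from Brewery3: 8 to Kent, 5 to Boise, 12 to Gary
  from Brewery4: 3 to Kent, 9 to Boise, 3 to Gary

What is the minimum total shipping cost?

2580

Optimal allocation:
  Brewery1→Kent: 115 × 5 = 575
  Brewery2→Boise: 45 × 10 = 450
  Brewery2→Gary: 70 × 10 = 700
  Brewery3→Kent: 65 × 8 = 520
  Brewery3→Boise: 55 × 5 = 275
  Brewery4→Kent: 20 × 3 = 60
Total = 575 + 450 + 700 + 520 + 275 + 60 = 2580.
(Supply check: Brewery1 ships 115; Brewery2 ships 115; Brewery3 ships 120; Brewery4 ships 20.)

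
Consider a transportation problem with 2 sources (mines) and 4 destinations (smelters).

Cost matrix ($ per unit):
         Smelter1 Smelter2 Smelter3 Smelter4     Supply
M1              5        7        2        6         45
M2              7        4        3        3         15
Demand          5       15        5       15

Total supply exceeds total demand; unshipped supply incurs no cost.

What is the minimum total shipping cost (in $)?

185

One minimum-cost allocation:
  M1->Smelter1: 5 × $5 = $25
  M1->Smelter2: 15 × $7 = $105
  M1->Smelter3: 5 × $2 = $10
  M2->Smelter4: 15 × $3 = $45
Total = 25 + 105 + 10 + 45 = $185.
(Supply check: M1 ships 25; M2 ships 15.)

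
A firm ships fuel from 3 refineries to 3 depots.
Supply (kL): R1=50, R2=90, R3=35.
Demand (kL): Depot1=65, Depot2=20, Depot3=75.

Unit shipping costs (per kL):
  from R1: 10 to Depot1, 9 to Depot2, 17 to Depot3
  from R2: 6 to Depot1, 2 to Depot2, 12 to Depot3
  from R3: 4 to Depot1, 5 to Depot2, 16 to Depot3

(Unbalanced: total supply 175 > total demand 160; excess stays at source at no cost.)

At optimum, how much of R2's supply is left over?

Minimum-cost shipments:
  R1–Depot1: 30 × 10 = 300
  R1–Depot3: 5 × 17 = 85
  R2–Depot2: 20 × 2 = 40
  R2–Depot3: 70 × 12 = 840
  R3–Depot1: 35 × 4 = 140
Total cost = 1405.
R2 ships 90 of its 90, leaving 0.

0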